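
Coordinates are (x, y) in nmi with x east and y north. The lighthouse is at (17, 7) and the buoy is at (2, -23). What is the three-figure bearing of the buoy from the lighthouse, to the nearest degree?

207°

Δeast = 2 − 17 = -15.00; Δnorth = -23 − 7 = -30.00.
Bearing = atan2(Δeast, Δnorth) mod 360° = 206.57° ≈ 207°.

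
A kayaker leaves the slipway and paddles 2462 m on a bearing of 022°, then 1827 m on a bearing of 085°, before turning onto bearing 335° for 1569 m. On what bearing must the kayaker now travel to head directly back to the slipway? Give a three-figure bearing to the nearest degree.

208°

Leg 1 (022°, 2462 m): east 2462 sin 22° = 922.28, north 2462 cos 22° = 2282.73
Leg 2 (085°, 1827 m): east 1827 sin 85° = 1820.05, north 1827 cos 85° = 159.23
Leg 3 (335°, 1569 m): east 1569 sin 335° = -663.09, north 1569 cos 335° = 1422.00
Net displacement: 2079.24 east, 3863.96 north. Direction back to start is (-2079.24, -3863.96): bearing = atan2(-2079.24, -3863.96) mod 360° = 208.29° ≈ 208°.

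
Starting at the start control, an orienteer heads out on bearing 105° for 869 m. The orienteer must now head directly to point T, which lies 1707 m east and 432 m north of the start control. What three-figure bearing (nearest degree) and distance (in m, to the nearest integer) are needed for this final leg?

053°, 1088 m

Leg 1 (105°, 869 m): east 869 sin 105° = 839.39, north 869 cos 105° = -224.91
Current position: (839.39, -224.91). Target: (1707, 432). Remaining: Δeast = 867.61, Δnorth = 656.91.
Bearing = atan2(867.61, 656.91) mod 360° = 52.87°; distance = √((867.61)² + (656.91)²) = 1088.248 m.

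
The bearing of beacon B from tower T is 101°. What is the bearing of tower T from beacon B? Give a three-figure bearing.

281°

Back-bearing = 101° + 180° = 281°.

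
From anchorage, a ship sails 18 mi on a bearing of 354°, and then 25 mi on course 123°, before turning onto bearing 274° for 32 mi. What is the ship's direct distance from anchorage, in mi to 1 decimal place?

14.4 mi

Leg 1 (354°, 18 mi): east 18 sin 354° = -1.88, north 18 cos 354° = 17.90
Leg 2 (123°, 25 mi): east 25 sin 123° = 20.97, north 25 cos 123° = -13.62
Leg 3 (274°, 32 mi): east 32 sin 274° = -31.92, north 32 cos 274° = 2.23
Net: -12.84 east, 6.52 north. Distance = √((-12.84)² + (6.52)²) = 14.397 mi.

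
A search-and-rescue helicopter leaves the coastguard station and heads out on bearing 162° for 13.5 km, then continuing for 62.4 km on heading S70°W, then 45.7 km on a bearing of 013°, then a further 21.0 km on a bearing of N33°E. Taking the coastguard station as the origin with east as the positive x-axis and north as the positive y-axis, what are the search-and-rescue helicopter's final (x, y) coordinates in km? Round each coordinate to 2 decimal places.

Leg 1 (162°, 13.5 km): east 13.5 sin 162° = 4.17, north 13.5 cos 162° = -12.84
Leg 2 (S70°W, 62.4 km): east 62.4 sin 250° = -58.64, north 62.4 cos 250° = -21.34
Leg 3 (013°, 45.7 km): east 45.7 sin 13° = 10.28, north 45.7 cos 13° = 44.53
Leg 4 (N33°E, 21.0 km): east 21.0 sin 33° = 11.44, north 21.0 cos 33° = 17.61
Summing: -32.75 km east, 27.96 km north → (-32.75, 27.96).

(-32.75, 27.96)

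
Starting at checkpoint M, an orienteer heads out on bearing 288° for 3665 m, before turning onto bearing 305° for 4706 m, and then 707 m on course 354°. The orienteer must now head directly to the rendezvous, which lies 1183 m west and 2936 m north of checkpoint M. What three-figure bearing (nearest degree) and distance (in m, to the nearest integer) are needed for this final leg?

104°, 6433 m

Leg 1 (288°, 3665 m): east 3665 sin 288° = -3485.62, north 3665 cos 288° = 1132.55
Leg 2 (305°, 4706 m): east 4706 sin 305° = -3854.93, north 4706 cos 305° = 2699.25
Leg 3 (354°, 707 m): east 707 sin 354° = -73.90, north 707 cos 354° = 703.13
Current position: (-7414.45, 4534.92). Target: (-1183, 2936). Remaining: Δeast = 6231.45, Δnorth = -1598.92.
Bearing = atan2(6231.45, -1598.92) mod 360° = 104.39°; distance = √((6231.45)² + (-1598.92)²) = 6433.317 m.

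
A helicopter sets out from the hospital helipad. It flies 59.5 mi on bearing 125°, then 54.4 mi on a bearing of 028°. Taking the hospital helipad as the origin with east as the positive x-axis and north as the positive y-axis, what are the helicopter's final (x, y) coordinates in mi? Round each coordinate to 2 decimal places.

Leg 1 (125°, 59.5 mi): east 59.5 sin 125° = 48.74, north 59.5 cos 125° = -34.13
Leg 2 (028°, 54.4 mi): east 54.4 sin 28° = 25.54, north 54.4 cos 28° = 48.03
Summing: 74.28 mi east, 13.90 mi north → (74.28, 13.90).

(74.28, 13.90)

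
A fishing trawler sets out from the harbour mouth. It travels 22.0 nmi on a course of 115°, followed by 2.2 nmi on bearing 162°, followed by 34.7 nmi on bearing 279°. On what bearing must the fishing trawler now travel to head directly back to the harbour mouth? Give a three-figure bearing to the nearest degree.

Leg 1 (115°, 22.0 nmi): east 22.0 sin 115° = 19.94, north 22.0 cos 115° = -9.30
Leg 2 (162°, 2.2 nmi): east 2.2 sin 162° = 0.68, north 2.2 cos 162° = -2.09
Leg 3 (279°, 34.7 nmi): east 34.7 sin 279° = -34.27, north 34.7 cos 279° = 5.43
Net displacement: -13.65 east, -5.96 north. Direction back to start is (13.65, 5.96): bearing = atan2(13.65, 5.96) mod 360° = 66.41° ≈ 066°.

066°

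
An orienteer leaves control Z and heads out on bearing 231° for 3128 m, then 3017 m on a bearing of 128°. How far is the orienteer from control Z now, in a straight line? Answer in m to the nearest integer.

Leg 1 (231°, 3128 m): east 3128 sin 231° = -2430.91, north 3128 cos 231° = -1968.51
Leg 2 (128°, 3017 m): east 3017 sin 128° = 2377.43, north 3017 cos 128° = -1857.45
Net: -53.48 east, -3825.96 north. Distance = √((-53.48)² + (-3825.96)²) = 3826.339 m.

3826 m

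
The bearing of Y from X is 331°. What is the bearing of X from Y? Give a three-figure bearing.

151°

Back-bearing = 331° − 180° = 151°.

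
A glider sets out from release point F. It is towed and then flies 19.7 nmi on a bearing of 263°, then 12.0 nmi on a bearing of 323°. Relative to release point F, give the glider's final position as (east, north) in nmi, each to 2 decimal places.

(-26.77, 7.18)

Leg 1 (263°, 19.7 nmi): east 19.7 sin 263° = -19.55, north 19.7 cos 263° = -2.40
Leg 2 (323°, 12.0 nmi): east 12.0 sin 323° = -7.22, north 12.0 cos 323° = 9.58
Summing: -26.77 nmi east, 7.18 nmi north → (-26.77, 7.18).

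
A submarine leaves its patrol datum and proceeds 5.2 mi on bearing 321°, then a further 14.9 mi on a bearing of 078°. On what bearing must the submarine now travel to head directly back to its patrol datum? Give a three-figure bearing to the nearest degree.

Leg 1 (321°, 5.2 mi): east 5.2 sin 321° = -3.27, north 5.2 cos 321° = 4.04
Leg 2 (078°, 14.9 mi): east 14.9 sin 78° = 14.57, north 14.9 cos 78° = 3.10
Net displacement: 11.30 east, 7.14 north. Direction back to start is (-11.30, -7.14): bearing = atan2(-11.30, -7.14) mod 360° = 237.72° ≈ 238°.

238°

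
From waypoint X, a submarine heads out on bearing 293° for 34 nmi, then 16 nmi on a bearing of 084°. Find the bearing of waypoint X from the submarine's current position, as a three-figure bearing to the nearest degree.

134°

Leg 1 (293°, 34 nmi): east 34 sin 293° = -31.30, north 34 cos 293° = 13.28
Leg 2 (084°, 16 nmi): east 16 sin 84° = 15.91, north 16 cos 84° = 1.67
Net displacement: -15.38 east, 14.96 north. Direction back to start is (15.38, -14.96): bearing = atan2(15.38, -14.96) mod 360° = 134.19° ≈ 134°.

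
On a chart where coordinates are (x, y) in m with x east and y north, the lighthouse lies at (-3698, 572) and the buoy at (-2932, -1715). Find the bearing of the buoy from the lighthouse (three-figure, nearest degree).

Δeast = -2932 − -3698 = 766.00; Δnorth = -1715 − 572 = -2287.00.
Bearing = atan2(Δeast, Δnorth) mod 360° = 161.48° ≈ 161°.

161°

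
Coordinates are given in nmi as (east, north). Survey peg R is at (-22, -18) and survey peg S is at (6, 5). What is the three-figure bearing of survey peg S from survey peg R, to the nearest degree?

051°

Δeast = 6 − -22 = 28.00; Δnorth = 5 − -18 = 23.00.
Bearing = atan2(Δeast, Δnorth) mod 360° = 50.60° ≈ 051°.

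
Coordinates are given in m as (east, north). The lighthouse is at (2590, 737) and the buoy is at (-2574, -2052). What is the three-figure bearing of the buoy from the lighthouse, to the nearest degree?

Δeast = -2574 − 2590 = -5164.00; Δnorth = -2052 − 737 = -2789.00.
Bearing = atan2(Δeast, Δnorth) mod 360° = 241.63° ≈ 242°.

242°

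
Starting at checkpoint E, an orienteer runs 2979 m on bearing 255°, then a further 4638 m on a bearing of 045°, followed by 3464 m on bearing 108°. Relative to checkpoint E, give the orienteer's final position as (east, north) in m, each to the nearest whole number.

(3697, 1438)

Leg 1 (255°, 2979 m): east 2979 sin 255° = -2877.49, north 2979 cos 255° = -771.02
Leg 2 (045°, 4638 m): east 4638 sin 45° = 3279.56, north 4638 cos 45° = 3279.56
Leg 3 (108°, 3464 m): east 3464 sin 108° = 3294.46, north 3464 cos 108° = -1070.43
Summing: 3696.53 m east, 1438.10 m north → (3697, 1438).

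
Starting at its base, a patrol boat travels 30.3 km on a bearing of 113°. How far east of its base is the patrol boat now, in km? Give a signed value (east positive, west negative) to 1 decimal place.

27.9 km

Leg 1 (113°, 30.3 km): east 30.3 sin 113° = 27.89, north 30.3 cos 113° = -11.84
Net east component: 27.89 km.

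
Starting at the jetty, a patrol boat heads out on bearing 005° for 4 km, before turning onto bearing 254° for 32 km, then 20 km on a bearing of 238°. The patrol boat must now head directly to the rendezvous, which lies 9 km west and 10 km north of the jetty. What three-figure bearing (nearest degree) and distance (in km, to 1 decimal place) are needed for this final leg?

056°, 46.0 km

Leg 1 (005°, 4 km): east 4 sin 5° = 0.35, north 4 cos 5° = 3.98
Leg 2 (254°, 32 km): east 32 sin 254° = -30.76, north 32 cos 254° = -8.82
Leg 3 (238°, 20 km): east 20 sin 238° = -16.96, north 20 cos 238° = -10.60
Current position: (-47.37, -15.43). Target: (-9, 10). Remaining: Δeast = 38.37, Δnorth = 25.43.
Bearing = atan2(38.37, 25.43) mod 360° = 56.46°; distance = √((38.37)² + (25.43)²) = 46.036 km.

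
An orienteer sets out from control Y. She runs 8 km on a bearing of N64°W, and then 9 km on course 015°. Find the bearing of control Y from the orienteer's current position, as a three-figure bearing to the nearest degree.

Leg 1 (N64°W, 8 km): east 8 sin 296° = -7.19, north 8 cos 296° = 3.51
Leg 2 (015°, 9 km): east 9 sin 15° = 2.33, north 9 cos 15° = 8.69
Net displacement: -4.86 east, 12.20 north. Direction back to start is (4.86, -12.20): bearing = atan2(4.86, -12.20) mod 360° = 158.28° ≈ 158°.

158°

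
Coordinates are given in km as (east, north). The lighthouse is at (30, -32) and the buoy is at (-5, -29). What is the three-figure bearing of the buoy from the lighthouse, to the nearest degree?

275°

Δeast = -5 − 30 = -35.00; Δnorth = -29 − -32 = 3.00.
Bearing = atan2(Δeast, Δnorth) mod 360° = 274.90° ≈ 275°.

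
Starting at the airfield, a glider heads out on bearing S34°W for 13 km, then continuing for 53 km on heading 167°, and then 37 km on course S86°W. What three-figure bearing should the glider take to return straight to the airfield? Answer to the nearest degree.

Leg 1 (S34°W, 13 km): east 13 sin 214° = -7.27, north 13 cos 214° = -10.78
Leg 2 (167°, 53 km): east 53 sin 167° = 11.92, north 53 cos 167° = -51.64
Leg 3 (S86°W, 37 km): east 37 sin 266° = -36.91, north 37 cos 266° = -2.58
Net displacement: -32.26 east, -65.00 north. Direction back to start is (32.26, 65.00): bearing = atan2(32.26, 65.00) mod 360° = 26.39° ≈ 026°.

026°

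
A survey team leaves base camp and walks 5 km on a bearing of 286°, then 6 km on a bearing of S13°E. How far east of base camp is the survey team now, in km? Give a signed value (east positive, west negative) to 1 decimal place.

Leg 1 (286°, 5 km): east 5 sin 286° = -4.81, north 5 cos 286° = 1.38
Leg 2 (S13°E, 6 km): east 6 sin 167° = 1.35, north 6 cos 167° = -5.85
Net east component: -3.46 km.

-3.5 km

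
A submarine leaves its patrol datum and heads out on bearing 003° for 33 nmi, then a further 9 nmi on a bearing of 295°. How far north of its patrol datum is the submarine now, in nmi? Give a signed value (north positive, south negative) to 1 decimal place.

36.8 nmi

Leg 1 (003°, 33 nmi): east 33 sin 3° = 1.73, north 33 cos 3° = 32.95
Leg 2 (295°, 9 nmi): east 9 sin 295° = -8.16, north 9 cos 295° = 3.80
Net north component: 36.76 nmi.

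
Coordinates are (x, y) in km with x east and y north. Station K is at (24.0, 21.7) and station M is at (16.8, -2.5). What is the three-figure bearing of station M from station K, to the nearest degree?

Δeast = 16.8 − 24.0 = -7.20; Δnorth = -2.5 − 21.7 = -24.20.
Bearing = atan2(Δeast, Δnorth) mod 360° = 196.57° ≈ 197°.

197°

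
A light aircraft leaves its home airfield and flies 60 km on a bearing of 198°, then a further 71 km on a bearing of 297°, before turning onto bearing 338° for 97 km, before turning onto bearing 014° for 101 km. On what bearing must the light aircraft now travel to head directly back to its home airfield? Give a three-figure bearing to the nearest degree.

150°

Leg 1 (198°, 60 km): east 60 sin 198° = -18.54, north 60 cos 198° = -57.06
Leg 2 (297°, 71 km): east 71 sin 297° = -63.26, north 71 cos 297° = 32.23
Leg 3 (338°, 97 km): east 97 sin 338° = -36.34, north 97 cos 338° = 89.94
Leg 4 (014°, 101 km): east 101 sin 14° = 24.43, north 101 cos 14° = 98.00
Net displacement: -93.71 east, 163.11 north. Direction back to start is (93.71, -163.11): bearing = atan2(93.71, -163.11) mod 360° = 150.12° ≈ 150°.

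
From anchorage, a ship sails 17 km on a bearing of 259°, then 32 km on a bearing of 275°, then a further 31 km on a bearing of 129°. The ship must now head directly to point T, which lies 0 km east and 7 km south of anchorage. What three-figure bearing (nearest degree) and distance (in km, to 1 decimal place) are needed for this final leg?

062°, 27.7 km

Leg 1 (259°, 17 km): east 17 sin 259° = -16.69, north 17 cos 259° = -3.24
Leg 2 (275°, 32 km): east 32 sin 275° = -31.88, north 32 cos 275° = 2.79
Leg 3 (129°, 31 km): east 31 sin 129° = 24.09, north 31 cos 129° = -19.51
Current position: (-24.47, -19.96). Target: (0, -7). Remaining: Δeast = 24.47, Δnorth = 12.96.
Bearing = atan2(24.47, 12.96) mod 360° = 62.09°; distance = √((24.47)² + (12.96)²) = 27.696 km.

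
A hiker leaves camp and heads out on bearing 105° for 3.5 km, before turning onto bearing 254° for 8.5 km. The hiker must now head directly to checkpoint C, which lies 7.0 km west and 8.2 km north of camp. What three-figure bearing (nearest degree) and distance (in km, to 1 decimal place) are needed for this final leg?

Leg 1 (105°, 3.5 km): east 3.5 sin 105° = 3.38, north 3.5 cos 105° = -0.91
Leg 2 (254°, 8.5 km): east 8.5 sin 254° = -8.17, north 8.5 cos 254° = -2.34
Current position: (-4.79, -3.25). Target: (-7.0, 8.2). Remaining: Δeast = -2.21, Δnorth = 11.45.
Bearing = atan2(-2.21, 11.45) mod 360° = 349.07°; distance = √((-2.21)² + (11.45)²) = 11.660 km.

349°, 11.7 km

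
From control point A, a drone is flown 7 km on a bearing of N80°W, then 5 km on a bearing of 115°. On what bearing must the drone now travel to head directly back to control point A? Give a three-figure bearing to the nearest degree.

069°

Leg 1 (N80°W, 7 km): east 7 sin 280° = -6.89, north 7 cos 280° = 1.22
Leg 2 (115°, 5 km): east 5 sin 115° = 4.53, north 5 cos 115° = -2.11
Net displacement: -2.36 east, -0.90 north. Direction back to start is (2.36, 0.90): bearing = atan2(2.36, 0.90) mod 360° = 69.19° ≈ 069°.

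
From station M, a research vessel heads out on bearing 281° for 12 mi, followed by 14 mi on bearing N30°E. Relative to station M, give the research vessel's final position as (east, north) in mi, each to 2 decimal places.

(-4.78, 14.41)

Leg 1 (281°, 12 mi): east 12 sin 281° = -11.78, north 12 cos 281° = 2.29
Leg 2 (N30°E, 14 mi): east 14 sin 30° = 7.00, north 14 cos 30° = 12.12
Summing: -4.78 mi east, 14.41 mi north → (-4.78, 14.41).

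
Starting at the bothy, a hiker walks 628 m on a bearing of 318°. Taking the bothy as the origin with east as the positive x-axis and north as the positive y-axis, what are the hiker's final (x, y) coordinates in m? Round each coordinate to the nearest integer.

Leg 1 (318°, 628 m): east 628 sin 318° = -420.21, north 628 cos 318° = 466.69
Summing: -420.21 m east, 466.69 m north → (-420, 467).

(-420, 467)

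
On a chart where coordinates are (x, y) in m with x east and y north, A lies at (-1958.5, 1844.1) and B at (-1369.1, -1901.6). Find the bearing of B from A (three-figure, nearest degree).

171°

Δeast = -1369.1 − -1958.5 = 589.40; Δnorth = -1901.6 − 1844.1 = -3745.70.
Bearing = atan2(Δeast, Δnorth) mod 360° = 171.06° ≈ 171°.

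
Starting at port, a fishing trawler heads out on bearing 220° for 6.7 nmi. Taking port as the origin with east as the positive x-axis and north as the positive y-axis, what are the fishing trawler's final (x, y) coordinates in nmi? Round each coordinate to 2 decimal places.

(-4.31, -5.13)

Leg 1 (220°, 6.7 nmi): east 6.7 sin 220° = -4.31, north 6.7 cos 220° = -5.13
Summing: -4.31 nmi east, -5.13 nmi north → (-4.31, -5.13).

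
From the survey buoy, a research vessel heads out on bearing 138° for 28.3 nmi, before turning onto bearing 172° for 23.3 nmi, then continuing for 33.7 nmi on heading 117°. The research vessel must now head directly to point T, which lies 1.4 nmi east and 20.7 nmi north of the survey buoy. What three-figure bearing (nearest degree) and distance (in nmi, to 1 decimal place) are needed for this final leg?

Leg 1 (138°, 28.3 nmi): east 28.3 sin 138° = 18.94, north 28.3 cos 138° = -21.03
Leg 2 (172°, 23.3 nmi): east 23.3 sin 172° = 3.24, north 23.3 cos 172° = -23.07
Leg 3 (117°, 33.7 nmi): east 33.7 sin 117° = 30.03, north 33.7 cos 117° = -15.30
Current position: (52.21, -59.40). Target: (1.4, 20.7). Remaining: Δeast = -50.81, Δnorth = 80.10.
Bearing = atan2(-50.81, 80.10) mod 360° = 327.61°; distance = √((-50.81)² + (80.10)²) = 94.857 nmi.

328°, 94.9 nmi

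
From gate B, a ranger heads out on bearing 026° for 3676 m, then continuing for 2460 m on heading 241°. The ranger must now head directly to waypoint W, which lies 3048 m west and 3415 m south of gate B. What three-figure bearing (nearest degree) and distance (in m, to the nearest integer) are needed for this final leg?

Leg 1 (026°, 3676 m): east 3676 sin 26° = 1611.45, north 3676 cos 26° = 3303.97
Leg 2 (241°, 2460 m): east 2460 sin 241° = -2151.56, north 2460 cos 241° = -1192.63
Current position: (-540.11, 2111.34). Target: (-3048, -3415). Remaining: Δeast = -2507.89, Δnorth = -5526.34.
Bearing = atan2(-2507.89, -5526.34) mod 360° = 204.41°; distance = √((-2507.89)² + (-5526.34)²) = 6068.763 m.

204°, 6069 m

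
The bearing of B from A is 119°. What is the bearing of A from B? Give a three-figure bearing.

299°

Back-bearing = 119° + 180° = 299°.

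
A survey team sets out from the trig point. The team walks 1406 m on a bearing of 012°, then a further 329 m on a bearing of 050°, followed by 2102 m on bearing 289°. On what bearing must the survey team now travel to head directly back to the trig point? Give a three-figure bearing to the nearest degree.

Leg 1 (012°, 1406 m): east 1406 sin 12° = 292.32, north 1406 cos 12° = 1375.28
Leg 2 (050°, 329 m): east 329 sin 50° = 252.03, north 329 cos 50° = 211.48
Leg 3 (289°, 2102 m): east 2102 sin 289° = -1987.48, north 2102 cos 289° = 684.34
Net displacement: -1443.13 east, 2271.10 north. Direction back to start is (1443.13, -2271.10): bearing = atan2(1443.13, -2271.10) mod 360° = 147.57° ≈ 148°.

148°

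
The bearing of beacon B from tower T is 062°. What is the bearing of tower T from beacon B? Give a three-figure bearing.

Back-bearing = 062° + 180° = 242°.

242°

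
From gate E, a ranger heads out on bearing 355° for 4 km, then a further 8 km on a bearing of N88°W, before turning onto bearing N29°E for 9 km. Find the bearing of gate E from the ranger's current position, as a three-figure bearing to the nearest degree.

Leg 1 (355°, 4 km): east 4 sin 355° = -0.35, north 4 cos 355° = 3.98
Leg 2 (N88°W, 8 km): east 8 sin 272° = -8.00, north 8 cos 272° = 0.28
Leg 3 (N29°E, 9 km): east 9 sin 29° = 4.36, north 9 cos 29° = 7.87
Net displacement: -3.98 east, 12.14 north. Direction back to start is (3.98, -12.14): bearing = atan2(3.98, -12.14) mod 360° = 161.84° ≈ 162°.

162°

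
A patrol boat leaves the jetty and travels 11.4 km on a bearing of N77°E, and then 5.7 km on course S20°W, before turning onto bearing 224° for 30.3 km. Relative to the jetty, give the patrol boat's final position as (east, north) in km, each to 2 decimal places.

Leg 1 (N77°E, 11.4 km): east 11.4 sin 77° = 11.11, north 11.4 cos 77° = 2.56
Leg 2 (S20°W, 5.7 km): east 5.7 sin 200° = -1.95, north 5.7 cos 200° = -5.36
Leg 3 (224°, 30.3 km): east 30.3 sin 224° = -21.05, north 30.3 cos 224° = -21.80
Summing: -11.89 km east, -24.59 km north → (-11.89, -24.59).

(-11.89, -24.59)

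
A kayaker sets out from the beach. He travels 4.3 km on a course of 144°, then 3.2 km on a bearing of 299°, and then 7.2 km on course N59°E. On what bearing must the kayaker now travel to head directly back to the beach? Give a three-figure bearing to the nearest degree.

Leg 1 (144°, 4.3 km): east 4.3 sin 144° = 2.53, north 4.3 cos 144° = -3.48
Leg 2 (299°, 3.2 km): east 3.2 sin 299° = -2.80, north 3.2 cos 299° = 1.55
Leg 3 (N59°E, 7.2 km): east 7.2 sin 59° = 6.17, north 7.2 cos 59° = 3.71
Net displacement: 5.90 east, 1.78 north. Direction back to start is (-5.90, -1.78): bearing = atan2(-5.90, -1.78) mod 360° = 253.20° ≈ 253°.

253°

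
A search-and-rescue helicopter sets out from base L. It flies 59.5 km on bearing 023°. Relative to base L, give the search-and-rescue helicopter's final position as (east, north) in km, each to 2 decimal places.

(23.25, 54.77)

Leg 1 (023°, 59.5 km): east 59.5 sin 23° = 23.25, north 59.5 cos 23° = 54.77
Summing: 23.25 km east, 54.77 km north → (23.25, 54.77).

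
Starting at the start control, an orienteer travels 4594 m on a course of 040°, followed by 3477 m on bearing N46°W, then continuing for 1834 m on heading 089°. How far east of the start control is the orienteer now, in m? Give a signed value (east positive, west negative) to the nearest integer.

2286 m

Leg 1 (040°, 4594 m): east 4594 sin 40° = 2952.97, north 4594 cos 40° = 3519.21
Leg 2 (N46°W, 3477 m): east 3477 sin 314° = -2501.14, north 3477 cos 314° = 2415.33
Leg 3 (089°, 1834 m): east 1834 sin 89° = 1833.72, north 1834 cos 89° = 32.01
Net east component: 2285.54 m.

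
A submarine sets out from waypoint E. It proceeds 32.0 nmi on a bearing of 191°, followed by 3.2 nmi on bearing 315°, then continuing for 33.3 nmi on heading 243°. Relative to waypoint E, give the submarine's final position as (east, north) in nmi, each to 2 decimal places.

Leg 1 (191°, 32.0 nmi): east 32.0 sin 191° = -6.11, north 32.0 cos 191° = -31.41
Leg 2 (315°, 3.2 nmi): east 3.2 sin 315° = -2.26, north 3.2 cos 315° = 2.26
Leg 3 (243°, 33.3 nmi): east 33.3 sin 243° = -29.67, north 33.3 cos 243° = -15.12
Summing: -38.04 nmi east, -44.27 nmi north → (-38.04, -44.27).

(-38.04, -44.27)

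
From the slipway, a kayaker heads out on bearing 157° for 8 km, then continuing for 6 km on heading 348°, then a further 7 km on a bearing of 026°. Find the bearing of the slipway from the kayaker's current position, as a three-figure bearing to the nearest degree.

Leg 1 (157°, 8 km): east 8 sin 157° = 3.13, north 8 cos 157° = -7.36
Leg 2 (348°, 6 km): east 6 sin 348° = -1.25, north 6 cos 348° = 5.87
Leg 3 (026°, 7 km): east 7 sin 26° = 3.07, north 7 cos 26° = 6.29
Net displacement: 4.95 east, 4.80 north. Direction back to start is (-4.95, -4.80): bearing = atan2(-4.95, -4.80) mod 360° = 225.89° ≈ 226°.

226°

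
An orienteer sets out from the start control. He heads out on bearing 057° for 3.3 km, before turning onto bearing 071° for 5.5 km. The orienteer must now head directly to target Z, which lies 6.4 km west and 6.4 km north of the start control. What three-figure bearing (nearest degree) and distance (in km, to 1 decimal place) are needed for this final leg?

Leg 1 (057°, 3.3 km): east 3.3 sin 57° = 2.77, north 3.3 cos 57° = 1.80
Leg 2 (071°, 5.5 km): east 5.5 sin 71° = 5.20, north 5.5 cos 71° = 1.79
Current position: (7.97, 3.59). Target: (-6.4, 6.4). Remaining: Δeast = -14.37, Δnorth = 2.81.
Bearing = atan2(-14.37, 2.81) mod 360° = 281.07°; distance = √((-14.37)² + (2.81)²) = 14.641 km.

281°, 14.6 km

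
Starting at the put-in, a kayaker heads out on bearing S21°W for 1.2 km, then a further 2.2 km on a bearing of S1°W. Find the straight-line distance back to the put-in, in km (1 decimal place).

Leg 1 (S21°W, 1.2 km): east 1.2 sin 201° = -0.43, north 1.2 cos 201° = -1.12
Leg 2 (S1°W, 2.2 km): east 2.2 sin 181° = -0.04, north 2.2 cos 181° = -2.20
Net: -0.47 east, -3.32 north. Distance = √((-0.47)² + (-3.32)²) = 3.353 km.

3.4 km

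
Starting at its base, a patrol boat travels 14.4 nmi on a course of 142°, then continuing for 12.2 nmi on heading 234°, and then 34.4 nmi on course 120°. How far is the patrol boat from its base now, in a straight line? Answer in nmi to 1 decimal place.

45.9 nmi

Leg 1 (142°, 14.4 nmi): east 14.4 sin 142° = 8.87, north 14.4 cos 142° = -11.35
Leg 2 (234°, 12.2 nmi): east 12.2 sin 234° = -9.87, north 12.2 cos 234° = -7.17
Leg 3 (120°, 34.4 nmi): east 34.4 sin 120° = 29.79, north 34.4 cos 120° = -17.20
Net: 28.79 east, -35.72 north. Distance = √((28.79)² + (-35.72)²) = 45.875 nmi.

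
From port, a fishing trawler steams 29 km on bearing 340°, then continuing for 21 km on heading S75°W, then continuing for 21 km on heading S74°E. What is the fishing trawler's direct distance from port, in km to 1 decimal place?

Leg 1 (340°, 29 km): east 29 sin 340° = -9.92, north 29 cos 340° = 27.25
Leg 2 (S75°W, 21 km): east 21 sin 255° = -20.28, north 21 cos 255° = -5.44
Leg 3 (S74°E, 21 km): east 21 sin 106° = 20.19, north 21 cos 106° = -5.79
Net: -10.02 east, 16.03 north. Distance = √((-10.02)² + (16.03)²) = 18.900 km.

18.9 km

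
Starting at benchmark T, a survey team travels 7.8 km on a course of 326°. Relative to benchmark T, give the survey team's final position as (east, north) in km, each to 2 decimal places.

Leg 1 (326°, 7.8 km): east 7.8 sin 326° = -4.36, north 7.8 cos 326° = 6.47
Summing: -4.36 km east, 6.47 km north → (-4.36, 6.47).

(-4.36, 6.47)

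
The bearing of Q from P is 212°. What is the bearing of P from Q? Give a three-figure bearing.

Back-bearing = 212° − 180° = 032°.

032°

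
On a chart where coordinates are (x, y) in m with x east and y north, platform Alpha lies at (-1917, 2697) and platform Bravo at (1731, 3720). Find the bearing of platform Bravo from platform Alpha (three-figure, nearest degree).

Δeast = 1731 − -1917 = 3648.00; Δnorth = 3720 − 2697 = 1023.00.
Bearing = atan2(Δeast, Δnorth) mod 360° = 74.34° ≈ 074°.

074°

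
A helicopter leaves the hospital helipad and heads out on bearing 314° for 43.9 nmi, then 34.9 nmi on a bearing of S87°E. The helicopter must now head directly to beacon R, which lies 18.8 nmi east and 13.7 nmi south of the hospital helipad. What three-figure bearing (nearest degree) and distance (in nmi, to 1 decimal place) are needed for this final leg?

160°, 45.1 nmi

Leg 1 (314°, 43.9 nmi): east 43.9 sin 314° = -31.58, north 43.9 cos 314° = 30.50
Leg 2 (S87°E, 34.9 nmi): east 34.9 sin 93° = 34.85, north 34.9 cos 93° = -1.83
Current position: (3.27, 28.67). Target: (18.8, -13.7). Remaining: Δeast = 15.53, Δnorth = -42.37.
Bearing = atan2(15.53, -42.37) mod 360° = 159.87°; distance = √((15.53)² + (-42.37)²) = 45.124 nmi.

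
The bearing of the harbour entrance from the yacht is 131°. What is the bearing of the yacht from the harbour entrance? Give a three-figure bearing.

311°

Back-bearing = 131° + 180° = 311°.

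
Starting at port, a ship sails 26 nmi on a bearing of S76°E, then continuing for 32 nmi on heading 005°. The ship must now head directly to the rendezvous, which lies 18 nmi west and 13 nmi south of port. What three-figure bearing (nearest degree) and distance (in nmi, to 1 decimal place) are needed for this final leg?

Leg 1 (S76°E, 26 nmi): east 26 sin 104° = 25.23, north 26 cos 104° = -6.29
Leg 2 (005°, 32 nmi): east 32 sin 5° = 2.79, north 32 cos 5° = 31.88
Current position: (28.02, 25.59). Target: (-18, -13). Remaining: Δeast = -46.02, Δnorth = -38.59.
Bearing = atan2(-46.02, -38.59) mod 360° = 230.02°; distance = √((-46.02)² + (-38.59)²) = 60.055 nmi.

230°, 60.1 nmi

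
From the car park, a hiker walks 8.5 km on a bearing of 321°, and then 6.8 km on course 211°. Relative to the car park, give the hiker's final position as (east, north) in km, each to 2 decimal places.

(-8.85, 0.78)

Leg 1 (321°, 8.5 km): east 8.5 sin 321° = -5.35, north 8.5 cos 321° = 6.61
Leg 2 (211°, 6.8 km): east 6.8 sin 211° = -3.50, north 6.8 cos 211° = -5.83
Summing: -8.85 km east, 0.78 km north → (-8.85, 0.78).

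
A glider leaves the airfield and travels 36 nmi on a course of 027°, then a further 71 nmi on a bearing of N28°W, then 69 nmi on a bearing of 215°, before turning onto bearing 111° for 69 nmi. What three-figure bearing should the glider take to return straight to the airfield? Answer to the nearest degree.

Leg 1 (027°, 36 nmi): east 36 sin 27° = 16.34, north 36 cos 27° = 32.08
Leg 2 (N28°W, 71 nmi): east 71 sin 332° = -33.33, north 71 cos 332° = 62.69
Leg 3 (215°, 69 nmi): east 69 sin 215° = -39.58, north 69 cos 215° = -56.52
Leg 4 (111°, 69 nmi): east 69 sin 111° = 64.42, north 69 cos 111° = -24.73
Net displacement: 7.85 east, 13.52 north. Direction back to start is (-7.85, -13.52): bearing = atan2(-7.85, -13.52) mod 360° = 210.15° ≈ 210°.

210°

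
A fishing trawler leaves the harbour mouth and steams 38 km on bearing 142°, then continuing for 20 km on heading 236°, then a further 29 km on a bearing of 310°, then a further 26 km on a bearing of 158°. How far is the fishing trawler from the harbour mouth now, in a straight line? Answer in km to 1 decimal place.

Leg 1 (142°, 38 km): east 38 sin 142° = 23.40, north 38 cos 142° = -29.94
Leg 2 (236°, 20 km): east 20 sin 236° = -16.58, north 20 cos 236° = -11.18
Leg 3 (310°, 29 km): east 29 sin 310° = -22.22, north 29 cos 310° = 18.64
Leg 4 (158°, 26 km): east 26 sin 158° = 9.74, north 26 cos 158° = -24.11
Net: -5.66 east, -46.59 north. Distance = √((-5.66)² + (-46.59)²) = 46.937 km.

46.9 km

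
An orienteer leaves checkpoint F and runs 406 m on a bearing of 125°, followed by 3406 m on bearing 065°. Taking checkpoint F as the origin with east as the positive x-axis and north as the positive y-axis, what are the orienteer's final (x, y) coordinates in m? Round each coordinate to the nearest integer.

(3419, 1207)

Leg 1 (125°, 406 m): east 406 sin 125° = 332.58, north 406 cos 125° = -232.87
Leg 2 (065°, 3406 m): east 3406 sin 65° = 3086.88, north 3406 cos 65° = 1439.44
Summing: 3419.46 m east, 1206.57 m north → (3419, 1207).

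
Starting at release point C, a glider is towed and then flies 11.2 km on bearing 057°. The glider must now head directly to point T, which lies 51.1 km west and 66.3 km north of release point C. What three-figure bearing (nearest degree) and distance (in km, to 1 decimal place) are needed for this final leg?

Leg 1 (057°, 11.2 km): east 11.2 sin 57° = 9.39, north 11.2 cos 57° = 6.10
Current position: (9.39, 6.10). Target: (-51.1, 66.3). Remaining: Δeast = -60.49, Δnorth = 60.20.
Bearing = atan2(-60.49, 60.20) mod 360° = 314.86°; distance = √((-60.49)² + (60.20)²) = 85.343 km.

315°, 85.3 km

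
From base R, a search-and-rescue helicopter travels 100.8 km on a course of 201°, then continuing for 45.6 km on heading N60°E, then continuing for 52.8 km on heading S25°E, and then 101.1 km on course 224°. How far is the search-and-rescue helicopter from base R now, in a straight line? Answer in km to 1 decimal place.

Leg 1 (201°, 100.8 km): east 100.8 sin 201° = -36.12, north 100.8 cos 201° = -94.10
Leg 2 (N60°E, 45.6 km): east 45.6 sin 60° = 39.49, north 45.6 cos 60° = 22.80
Leg 3 (S25°E, 52.8 km): east 52.8 sin 155° = 22.31, north 52.8 cos 155° = -47.85
Leg 4 (224°, 101.1 km): east 101.1 sin 224° = -70.23, north 101.1 cos 224° = -72.73
Net: -44.55 east, -191.88 north. Distance = √((-44.55)² + (-191.88)²) = 196.987 km.

197.0 km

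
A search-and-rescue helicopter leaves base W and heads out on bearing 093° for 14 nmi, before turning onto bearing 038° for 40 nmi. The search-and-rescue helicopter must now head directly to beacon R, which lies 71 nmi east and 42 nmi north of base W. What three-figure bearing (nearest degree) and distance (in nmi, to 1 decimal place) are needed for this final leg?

Leg 1 (093°, 14 nmi): east 14 sin 93° = 13.98, north 14 cos 93° = -0.73
Leg 2 (038°, 40 nmi): east 40 sin 38° = 24.63, north 40 cos 38° = 31.52
Current position: (38.61, 30.79). Target: (71, 42). Remaining: Δeast = 32.39, Δnorth = 11.21.
Bearing = atan2(32.39, 11.21) mod 360° = 70.91°; distance = √((32.39)² + (11.21)²) = 34.278 nmi.

071°, 34.3 nmi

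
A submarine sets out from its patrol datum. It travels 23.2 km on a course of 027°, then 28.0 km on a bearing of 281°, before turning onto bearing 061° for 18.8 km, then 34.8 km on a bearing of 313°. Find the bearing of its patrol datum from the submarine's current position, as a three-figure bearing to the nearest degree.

156°

Leg 1 (027°, 23.2 km): east 23.2 sin 27° = 10.53, north 23.2 cos 27° = 20.67
Leg 2 (281°, 28.0 km): east 28.0 sin 281° = -27.49, north 28.0 cos 281° = 5.34
Leg 3 (061°, 18.8 km): east 18.8 sin 61° = 16.44, north 18.8 cos 61° = 9.11
Leg 4 (313°, 34.8 km): east 34.8 sin 313° = -25.45, north 34.8 cos 313° = 23.73
Net displacement: -25.96 east, 58.86 north. Direction back to start is (25.96, -58.86): bearing = atan2(25.96, -58.86) mod 360° = 156.20° ≈ 156°.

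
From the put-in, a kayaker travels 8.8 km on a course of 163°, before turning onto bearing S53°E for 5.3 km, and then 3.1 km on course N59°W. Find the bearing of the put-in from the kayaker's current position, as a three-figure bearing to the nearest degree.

Leg 1 (163°, 8.8 km): east 8.8 sin 163° = 2.57, north 8.8 cos 163° = -8.42
Leg 2 (S53°E, 5.3 km): east 5.3 sin 127° = 4.23, north 5.3 cos 127° = -3.19
Leg 3 (N59°W, 3.1 km): east 3.1 sin 301° = -2.66, north 3.1 cos 301° = 1.60
Net displacement: 4.15 east, -10.01 north. Direction back to start is (-4.15, 10.01): bearing = atan2(-4.15, 10.01) mod 360° = 337.49° ≈ 337°.

337°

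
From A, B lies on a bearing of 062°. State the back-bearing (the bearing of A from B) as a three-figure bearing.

Back-bearing = 062° + 180° = 242°.

242°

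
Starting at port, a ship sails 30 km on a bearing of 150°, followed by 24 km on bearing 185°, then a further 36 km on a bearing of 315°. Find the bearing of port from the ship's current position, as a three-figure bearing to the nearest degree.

Leg 1 (150°, 30 km): east 30 sin 150° = 15.00, north 30 cos 150° = -25.98
Leg 2 (185°, 24 km): east 24 sin 185° = -2.09, north 24 cos 185° = -23.91
Leg 3 (315°, 36 km): east 36 sin 315° = -25.46, north 36 cos 315° = 25.46
Net displacement: -12.55 east, -24.43 north. Direction back to start is (12.55, 24.43): bearing = atan2(12.55, 24.43) mod 360° = 27.18° ≈ 027°.

027°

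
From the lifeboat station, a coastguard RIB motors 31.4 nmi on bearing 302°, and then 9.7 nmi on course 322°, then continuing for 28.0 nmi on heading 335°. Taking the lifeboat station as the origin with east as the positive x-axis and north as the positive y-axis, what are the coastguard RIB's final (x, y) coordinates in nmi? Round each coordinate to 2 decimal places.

(-44.43, 49.66)

Leg 1 (302°, 31.4 nmi): east 31.4 sin 302° = -26.63, north 31.4 cos 302° = 16.64
Leg 2 (322°, 9.7 nmi): east 9.7 sin 322° = -5.97, north 9.7 cos 322° = 7.64
Leg 3 (335°, 28.0 nmi): east 28.0 sin 335° = -11.83, north 28.0 cos 335° = 25.38
Summing: -44.43 nmi east, 49.66 nmi north → (-44.43, 49.66).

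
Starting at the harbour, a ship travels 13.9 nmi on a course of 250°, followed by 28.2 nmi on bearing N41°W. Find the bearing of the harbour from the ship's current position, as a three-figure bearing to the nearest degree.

118°

Leg 1 (250°, 13.9 nmi): east 13.9 sin 250° = -13.06, north 13.9 cos 250° = -4.75
Leg 2 (N41°W, 28.2 nmi): east 28.2 sin 319° = -18.50, north 28.2 cos 319° = 21.28
Net displacement: -31.56 east, 16.53 north. Direction back to start is (31.56, -16.53): bearing = atan2(31.56, -16.53) mod 360° = 117.64° ≈ 118°.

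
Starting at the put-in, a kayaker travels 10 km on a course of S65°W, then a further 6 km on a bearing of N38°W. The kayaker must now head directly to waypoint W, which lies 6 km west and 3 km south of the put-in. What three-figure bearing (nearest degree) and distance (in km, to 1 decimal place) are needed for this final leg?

117°, 7.6 km

Leg 1 (S65°W, 10 km): east 10 sin 245° = -9.06, north 10 cos 245° = -4.23
Leg 2 (N38°W, 6 km): east 6 sin 322° = -3.69, north 6 cos 322° = 4.73
Current position: (-12.76, 0.50). Target: (-6, -3). Remaining: Δeast = 6.76, Δnorth = -3.50.
Bearing = atan2(6.76, -3.50) mod 360° = 117.40°; distance = √((6.76)² + (-3.50)²) = 7.611 km.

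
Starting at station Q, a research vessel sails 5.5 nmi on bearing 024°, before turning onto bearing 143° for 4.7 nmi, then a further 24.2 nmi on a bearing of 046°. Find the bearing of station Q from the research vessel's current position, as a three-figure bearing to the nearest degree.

Leg 1 (024°, 5.5 nmi): east 5.5 sin 24° = 2.24, north 5.5 cos 24° = 5.02
Leg 2 (143°, 4.7 nmi): east 4.7 sin 143° = 2.83, north 4.7 cos 143° = -3.75
Leg 3 (046°, 24.2 nmi): east 24.2 sin 46° = 17.41, north 24.2 cos 46° = 16.81
Net displacement: 22.47 east, 18.08 north. Direction back to start is (-22.47, -18.08): bearing = atan2(-22.47, -18.08) mod 360° = 231.18° ≈ 231°.

231°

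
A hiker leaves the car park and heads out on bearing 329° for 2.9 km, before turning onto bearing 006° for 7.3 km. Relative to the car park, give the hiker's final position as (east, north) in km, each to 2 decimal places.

(-0.73, 9.75)

Leg 1 (329°, 2.9 km): east 2.9 sin 329° = -1.49, north 2.9 cos 329° = 2.49
Leg 2 (006°, 7.3 km): east 7.3 sin 6° = 0.76, north 7.3 cos 6° = 7.26
Summing: -0.73 km east, 9.75 km north → (-0.73, 9.75).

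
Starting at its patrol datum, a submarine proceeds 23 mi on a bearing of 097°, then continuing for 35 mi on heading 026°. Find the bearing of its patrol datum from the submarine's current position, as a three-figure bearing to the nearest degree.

Leg 1 (097°, 23 mi): east 23 sin 97° = 22.83, north 23 cos 97° = -2.80
Leg 2 (026°, 35 mi): east 35 sin 26° = 15.34, north 35 cos 26° = 31.46
Net displacement: 38.17 east, 28.65 north. Direction back to start is (-38.17, -28.65): bearing = atan2(-38.17, -28.65) mod 360° = 233.11° ≈ 233°.

233°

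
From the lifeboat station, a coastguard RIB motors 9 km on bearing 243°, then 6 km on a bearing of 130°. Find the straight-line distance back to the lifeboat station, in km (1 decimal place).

8.6 km

Leg 1 (243°, 9 km): east 9 sin 243° = -8.02, north 9 cos 243° = -4.09
Leg 2 (130°, 6 km): east 6 sin 130° = 4.60, north 6 cos 130° = -3.86
Net: -3.42 east, -7.94 north. Distance = √((-3.42)² + (-7.94)²) = 8.649 km.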